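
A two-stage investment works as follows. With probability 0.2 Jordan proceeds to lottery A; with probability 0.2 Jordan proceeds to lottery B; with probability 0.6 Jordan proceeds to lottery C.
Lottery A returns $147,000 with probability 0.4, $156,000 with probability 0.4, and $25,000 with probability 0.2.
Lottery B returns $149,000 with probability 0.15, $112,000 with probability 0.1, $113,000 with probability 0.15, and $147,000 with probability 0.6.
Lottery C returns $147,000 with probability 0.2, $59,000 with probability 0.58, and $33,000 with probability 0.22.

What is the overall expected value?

$95,508

EV(A) = 0.4 × 147000 + 0.4 × 156000 + 0.2 × 25000 = 58800 + 62400 + 5000 = 126200
EV(B) = 0.15 × 149000 + 0.1 × 112000 + 0.15 × 113000 + 0.6 × 147000 = 22350 + 11200 + 16950 + 88200 = 138700
EV(C) = 0.2 × 147000 + 0.58 × 59000 + 0.22 × 33000 = 29400 + 34220 + 7260 = 70880
Overall = 0.2 × 126200 + 0.2 × 138700 + 0.6 × 70880 = 25240 + 27740 + 42528 = 95508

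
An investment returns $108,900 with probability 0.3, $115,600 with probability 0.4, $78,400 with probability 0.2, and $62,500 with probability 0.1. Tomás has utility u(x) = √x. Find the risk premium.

E[u] = 0.3·√108900 + 0.4·√115600 + 0.2·√78400 + 0.1·√62500 = 0.3·330 + 0.4·340 + 0.2·280 + 0.1·250 = 316
CE = (316)² = 99856
Risk premium = EV − CE = 100840 − 99856 = 984

$984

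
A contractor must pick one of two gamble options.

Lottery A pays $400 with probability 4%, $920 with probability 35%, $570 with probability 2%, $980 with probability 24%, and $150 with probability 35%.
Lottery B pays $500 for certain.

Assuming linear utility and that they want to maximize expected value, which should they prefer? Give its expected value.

Lottery A ($637.10)

Lottery A = 0.04 × 400 + 0.35 × 920 + 0.02 × 570 + 0.24 × 980 + 0.35 × 150 = 16 + 322 + 11.4 + 235.2 + 52.5 = 637.1
Lottery B: 500 (certain)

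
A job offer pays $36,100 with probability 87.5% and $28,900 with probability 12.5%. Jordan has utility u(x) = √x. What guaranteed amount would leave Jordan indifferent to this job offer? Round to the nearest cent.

E[u] = 0.875·√36100 + 0.125·√28900 = 0.875·190 + 0.125·170 = 187.5
CE = (187.5)² = 35156.25

$35,156.25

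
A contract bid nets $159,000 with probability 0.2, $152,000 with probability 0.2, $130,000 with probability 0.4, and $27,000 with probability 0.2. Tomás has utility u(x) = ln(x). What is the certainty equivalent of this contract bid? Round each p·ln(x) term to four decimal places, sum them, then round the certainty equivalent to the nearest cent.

E[u] = 0.2·ln(159000) + 0.2·ln(152000) + 0.4·ln(130000) + 0.2·ln(27000) = 2.3953 + 2.3863 + 4.7101 + 2.0407 = 11.5324
CE = e^11.5324 ≈ 101966.54

$101,966.54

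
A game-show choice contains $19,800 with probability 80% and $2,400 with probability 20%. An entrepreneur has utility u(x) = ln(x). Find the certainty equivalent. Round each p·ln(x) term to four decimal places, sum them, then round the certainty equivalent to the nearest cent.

E[u] = 0.8·ln(19800) + 0.2·ln(2400) = 7.9147 + 1.5566 = 9.4713
CE = e^9.4713 ≈ 12981.75

$12,981.75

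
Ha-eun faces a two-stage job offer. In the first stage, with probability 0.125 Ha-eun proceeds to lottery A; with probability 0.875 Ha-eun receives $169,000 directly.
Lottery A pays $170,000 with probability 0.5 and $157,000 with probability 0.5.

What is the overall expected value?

$168,312.50

EV(A) = 0.5 × 170000 + 0.5 × 157000 = 85000 + 78500 = 163500
Branch B: 169000 (certain)
Overall = 0.125 × 163500 + 0.875 × 169000 = 20437.5 + 147875 = 168312.5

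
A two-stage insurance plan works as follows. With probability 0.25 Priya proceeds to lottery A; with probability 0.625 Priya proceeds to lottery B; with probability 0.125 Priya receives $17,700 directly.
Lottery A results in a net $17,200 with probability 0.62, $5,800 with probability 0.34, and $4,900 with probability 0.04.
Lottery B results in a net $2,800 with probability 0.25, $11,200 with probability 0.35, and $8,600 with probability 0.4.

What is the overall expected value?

$10,458

EV(A) = 0.62 × 17200 + 0.34 × 5800 + 0.04 × 4900 = 10664 + 1972 + 196 = 12832
EV(B) = 0.25 × 2800 + 0.35 × 11200 + 0.4 × 8600 = 700 + 3920 + 3440 = 8060
Branch C: 17700 (certain)
Overall = 0.25 × 12832 + 0.625 × 8060 + 0.125 × 17700 = 3208 + 5037.5 + 2212.5 = 10458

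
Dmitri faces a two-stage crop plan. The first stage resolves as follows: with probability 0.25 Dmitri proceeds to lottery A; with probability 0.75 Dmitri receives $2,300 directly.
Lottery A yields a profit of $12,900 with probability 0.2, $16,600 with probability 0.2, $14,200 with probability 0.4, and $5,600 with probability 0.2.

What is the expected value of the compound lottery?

$4,900

EV(A) = 0.2 × 12900 + 0.2 × 16600 + 0.4 × 14200 + 0.2 × 5600 = 2580 + 3320 + 5680 + 1120 = 12700
Branch B: 2300 (certain)
Overall = 0.25 × 12700 + 0.75 × 2300 = 3175 + 1725 = 4900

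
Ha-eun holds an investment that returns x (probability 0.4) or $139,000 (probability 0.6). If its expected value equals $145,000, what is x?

x = $154,000

0.4·x + 0.6·139000 = 145000
0.4·x = 145000 − 83400 = 61600
x = 61600 / 0.4 = 154000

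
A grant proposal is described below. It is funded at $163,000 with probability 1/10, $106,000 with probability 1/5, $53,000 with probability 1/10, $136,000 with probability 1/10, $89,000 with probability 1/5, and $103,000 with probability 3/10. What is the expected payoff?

EV = 1/10 × 163000 + 1/5 × 106000 + 1/10 × 53000 + 1/10 × 136000 + 1/5 × 89000 + 3/10 × 103000 = 16300 + 21200 + 5300 + 13600 + 17800 + 30900 = 105100

$105,100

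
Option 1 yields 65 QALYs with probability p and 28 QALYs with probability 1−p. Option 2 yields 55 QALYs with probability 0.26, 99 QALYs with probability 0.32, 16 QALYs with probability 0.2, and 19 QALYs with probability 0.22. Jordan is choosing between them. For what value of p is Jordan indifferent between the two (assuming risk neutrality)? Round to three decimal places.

EV(Option 2) = 0.26 × 55 + 0.32 × 99 + 0.2 × 16 + 0.22 × 19 = 14.3 + 31.68 + 3.2 + 4.18 = 53.36
p·65 + (1−p)·28 = 53.36
37p + 28 = 53.36
p = (53.36 − 28) / 37

p = 0.685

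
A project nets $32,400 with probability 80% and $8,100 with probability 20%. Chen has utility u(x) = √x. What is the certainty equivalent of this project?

E[u] = 0.8·√32400 + 0.2·√8100 = 0.8·180 + 0.2·90 = 162
CE = (162)² = 26244

$26,244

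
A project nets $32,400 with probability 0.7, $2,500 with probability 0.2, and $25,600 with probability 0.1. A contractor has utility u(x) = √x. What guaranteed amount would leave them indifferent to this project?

E[u] = 0.7·√32400 + 0.2·√2500 + 0.1·√25600 = 0.7·180 + 0.2·50 + 0.1·160 = 152
CE = (152)² = 23104

$23,104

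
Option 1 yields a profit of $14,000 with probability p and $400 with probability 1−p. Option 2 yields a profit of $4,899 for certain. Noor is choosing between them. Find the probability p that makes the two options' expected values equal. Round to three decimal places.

p·14000 + (1−p)·400 = 4899
13600p + 400 = 4899
p = (4899 − 400) / 13600

p = 0.331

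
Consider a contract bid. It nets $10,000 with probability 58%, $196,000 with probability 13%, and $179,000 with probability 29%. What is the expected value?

EV = 0.58 × 10000 + 0.13 × 196000 + 0.29 × 179000 = 5800 + 25480 + 51910 = 83190

$83,190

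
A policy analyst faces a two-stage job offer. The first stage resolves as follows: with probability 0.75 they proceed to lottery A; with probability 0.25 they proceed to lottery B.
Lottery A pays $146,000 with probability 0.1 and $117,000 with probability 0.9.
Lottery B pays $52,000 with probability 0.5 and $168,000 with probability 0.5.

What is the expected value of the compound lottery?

$117,425

EV(A) = 0.1 × 146000 + 0.9 × 117000 = 14600 + 105300 = 119900
EV(B) = 0.5 × 52000 + 0.5 × 168000 = 26000 + 84000 = 110000
Overall = 0.75 × 119900 + 0.25 × 110000 = 89925 + 27500 = 117425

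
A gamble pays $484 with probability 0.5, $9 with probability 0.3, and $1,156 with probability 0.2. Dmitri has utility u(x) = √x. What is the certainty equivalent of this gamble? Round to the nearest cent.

E[u] = 0.5·√484 + 0.3·√9 + 0.2·√1156 = 0.5·22 + 0.3·3 + 0.2·34 = 18.7
CE = (18.7)² = 349.69

$349.69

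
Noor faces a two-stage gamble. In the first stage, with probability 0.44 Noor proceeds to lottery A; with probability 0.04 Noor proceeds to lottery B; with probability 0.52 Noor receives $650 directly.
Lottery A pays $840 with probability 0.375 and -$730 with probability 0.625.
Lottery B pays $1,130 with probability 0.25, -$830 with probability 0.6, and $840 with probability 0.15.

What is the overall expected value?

EV(A) = 0.375 × 840 + 0.625 × (-730) = 315 − 456.25 = -141.25
EV(B) = 0.25 × 1130 + 0.6 × (-830) + 0.15 × 840 = 282.5 − 498 + 126 = -89.5
Branch C: 650 (certain)
Overall = 0.44 × (-141.25) + 0.04 × (-89.5) + 0.52 × 650 = -62.15 − 3.58 + 338 = 272.27

$272.27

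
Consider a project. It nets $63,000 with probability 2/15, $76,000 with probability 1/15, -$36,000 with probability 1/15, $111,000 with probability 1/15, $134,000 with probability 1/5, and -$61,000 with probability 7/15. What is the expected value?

EV = 2/15 × 63000 + 1/15 × 76000 + 1/15 × (-36000) + 1/15 × 111000 + 1/5 × 134000 + 7/15 × (-61000) = 8400 + 5066.6667 − 2400 + 7400 + 26800 − 28466.6667 = 16800

$16,800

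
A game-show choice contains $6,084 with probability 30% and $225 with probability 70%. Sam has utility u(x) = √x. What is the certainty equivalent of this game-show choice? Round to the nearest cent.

E[u] = 0.3·√6084 + 0.7·√225 = 0.3·78 + 0.7·15 = 33.9
CE = (33.9)² = 1149.21

$1,149.21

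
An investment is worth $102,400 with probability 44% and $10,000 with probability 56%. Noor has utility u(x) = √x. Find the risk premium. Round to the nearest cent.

E[u] = 0.44·√102400 + 0.56·√10000 = 0.44·320 + 0.56·100 = 196.8
CE = (196.8)² = 38730.24
Risk premium = EV − CE = 50656 − 38730.24 = 11925.76

$11,925.76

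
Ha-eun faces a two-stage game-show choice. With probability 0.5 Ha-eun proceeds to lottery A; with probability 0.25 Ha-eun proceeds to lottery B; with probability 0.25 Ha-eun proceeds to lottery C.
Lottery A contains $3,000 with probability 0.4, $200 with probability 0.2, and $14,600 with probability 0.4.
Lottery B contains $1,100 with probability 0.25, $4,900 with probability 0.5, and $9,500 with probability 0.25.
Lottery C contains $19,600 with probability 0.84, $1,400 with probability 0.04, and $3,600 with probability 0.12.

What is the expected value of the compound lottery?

$9,053

EV(A) = 0.4 × 3000 + 0.2 × 200 + 0.4 × 14600 = 1200 + 40 + 5840 = 7080
EV(B) = 0.25 × 1100 + 0.5 × 4900 + 0.25 × 9500 = 275 + 2450 + 2375 = 5100
EV(C) = 0.84 × 19600 + 0.04 × 1400 + 0.12 × 3600 = 16464 + 56 + 432 = 16952
Overall = 0.5 × 7080 + 0.25 × 5100 + 0.25 × 16952 = 3540 + 1275 + 4238 = 9053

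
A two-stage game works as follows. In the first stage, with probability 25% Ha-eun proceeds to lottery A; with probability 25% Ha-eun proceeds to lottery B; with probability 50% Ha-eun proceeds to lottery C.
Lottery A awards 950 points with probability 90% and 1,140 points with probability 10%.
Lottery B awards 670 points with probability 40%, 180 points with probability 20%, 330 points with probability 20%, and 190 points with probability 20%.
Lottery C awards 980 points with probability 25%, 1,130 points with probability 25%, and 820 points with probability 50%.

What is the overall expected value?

EV(A) = 0.9 × 950 + 0.1 × 1140 = 855 + 114 = 969
EV(B) = 0.4 × 670 + 0.2 × 180 + 0.2 × 330 + 0.2 × 190 = 268 + 36 + 66 + 38 = 408
EV(C) = 0.25 × 980 + 0.25 × 1130 + 0.5 × 820 = 245 + 282.5 + 410 = 937.5
Overall = 0.25 × 969 + 0.25 × 408 + 0.5 × 937.5 = 242.25 + 102 + 468.75 = 813

813 points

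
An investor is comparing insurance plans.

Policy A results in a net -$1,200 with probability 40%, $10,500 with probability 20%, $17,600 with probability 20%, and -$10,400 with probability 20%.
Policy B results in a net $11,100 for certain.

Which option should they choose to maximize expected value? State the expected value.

Policy B ($11,100)

Policy A = 0.4 × (-1200) + 0.2 × 10500 + 0.2 × 17600 + 0.2 × (-10400) = -480 + 2100 + 3520 − 2080 = 3060
Policy B: 11100 (certain)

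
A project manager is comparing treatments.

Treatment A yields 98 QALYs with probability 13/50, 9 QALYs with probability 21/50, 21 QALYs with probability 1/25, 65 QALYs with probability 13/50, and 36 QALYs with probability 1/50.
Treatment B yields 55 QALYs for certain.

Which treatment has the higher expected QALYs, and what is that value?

Treatment A = 13/50 × 98 + 21/50 × 9 + 1/25 × 21 + 13/50 × 65 + 1/50 × 36 = 25.48 + 3.78 + 0.84 + 16.9 + 0.72 = 47.72
Treatment B: 55 (certain)

Treatment B (55 QALYs)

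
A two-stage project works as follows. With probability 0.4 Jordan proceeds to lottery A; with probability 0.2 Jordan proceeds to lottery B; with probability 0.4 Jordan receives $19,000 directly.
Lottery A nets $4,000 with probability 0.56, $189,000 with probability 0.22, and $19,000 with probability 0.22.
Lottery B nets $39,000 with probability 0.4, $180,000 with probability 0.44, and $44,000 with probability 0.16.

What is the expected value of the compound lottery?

$47,168

EV(A) = 0.56 × 4000 + 0.22 × 189000 + 0.22 × 19000 = 2240 + 41580 + 4180 = 48000
EV(B) = 0.4 × 39000 + 0.44 × 180000 + 0.16 × 44000 = 15600 + 79200 + 7040 = 101840
Branch C: 19000 (certain)
Overall = 0.4 × 48000 + 0.2 × 101840 + 0.4 × 19000 = 19200 + 20368 + 7600 = 47168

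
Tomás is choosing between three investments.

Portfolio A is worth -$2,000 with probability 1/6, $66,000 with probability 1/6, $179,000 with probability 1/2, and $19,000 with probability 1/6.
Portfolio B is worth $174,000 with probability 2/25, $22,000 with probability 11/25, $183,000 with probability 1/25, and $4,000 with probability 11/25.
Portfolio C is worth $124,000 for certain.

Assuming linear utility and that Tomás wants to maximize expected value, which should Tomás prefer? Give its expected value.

Portfolio C ($124,000)

Portfolio A = 1/6 × (-2000) + 1/6 × 66000 + 1/2 × 179000 + 1/6 × 19000 = -333.3333 + 11000 + 89500 + 3166.6667 = 103333.3333
Portfolio B = 2/25 × 174000 + 11/25 × 22000 + 1/25 × 183000 + 11/25 × 4000 = 13920 + 9680 + 7320 + 1760 = 32680
Portfolio C: 124000 (certain)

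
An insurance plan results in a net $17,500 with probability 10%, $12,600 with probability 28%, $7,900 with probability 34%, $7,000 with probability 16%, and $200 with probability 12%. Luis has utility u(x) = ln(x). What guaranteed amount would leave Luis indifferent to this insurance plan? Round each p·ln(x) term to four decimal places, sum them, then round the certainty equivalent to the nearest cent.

E[u] = 0.1·ln(17500) + 0.28·ln(12600) + 0.34·ln(7900) + 0.16·ln(7000) + 0.12·ln(200) = 0.9770 + 2.6436 + 3.0514 + 1.4166 + 0.6358 = 8.7244
CE = e^8.7244 ≈ 6151.18

$6,151.18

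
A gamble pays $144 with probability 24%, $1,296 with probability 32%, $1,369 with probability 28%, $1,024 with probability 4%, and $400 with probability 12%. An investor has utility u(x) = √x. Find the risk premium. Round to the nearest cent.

$112.73

E[u] = 0.24·√144 + 0.32·√1296 + 0.28·√1369 + 0.04·√1024 + 0.12·√400 = 0.24·12 + 0.32·36 + 0.28·37 + 0.04·32 + 0.12·20 = 28.44
CE = (28.44)² = 808.8336
Risk premium = EV − CE = 921.56 − 808.8336 = 112.7264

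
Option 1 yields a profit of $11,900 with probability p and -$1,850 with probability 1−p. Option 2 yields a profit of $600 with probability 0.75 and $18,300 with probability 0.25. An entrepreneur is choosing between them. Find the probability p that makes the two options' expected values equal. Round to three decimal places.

p = 0.500

EV(Option 2) = 0.75 × 600 + 0.25 × 18300 = 450 + 4575 = 5025
p·11900 + (1−p)·(-1850) = 5025
13750p − 1850 = 5025
p = (5025 + 1850) / 13750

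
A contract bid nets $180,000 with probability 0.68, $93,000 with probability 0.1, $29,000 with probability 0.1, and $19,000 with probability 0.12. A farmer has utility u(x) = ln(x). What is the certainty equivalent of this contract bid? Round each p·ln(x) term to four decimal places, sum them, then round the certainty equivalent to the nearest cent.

E[u] = 0.68·ln(180000) + 0.1·ln(93000) + 0.1·ln(29000) + 0.12·ln(19000) = 8.2285 + 1.1440 + 1.0275 + 1.1823 = 11.5823
CE = e^11.5823 ≈ 107183.76

$107,183.76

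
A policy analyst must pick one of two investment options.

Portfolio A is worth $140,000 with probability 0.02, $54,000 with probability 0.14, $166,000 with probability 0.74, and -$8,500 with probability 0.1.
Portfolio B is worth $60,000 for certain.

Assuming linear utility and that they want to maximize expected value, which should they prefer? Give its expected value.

Portfolio A = 0.02 × 140000 + 0.14 × 54000 + 0.74 × 166000 + 0.1 × (-8500) = 2800 + 7560 + 122840 − 850 = 132350
Portfolio B: 60000 (certain)

Portfolio A ($132,350)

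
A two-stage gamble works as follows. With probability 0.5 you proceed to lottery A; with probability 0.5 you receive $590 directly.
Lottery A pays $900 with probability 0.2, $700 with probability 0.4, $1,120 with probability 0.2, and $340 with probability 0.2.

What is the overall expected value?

$671

EV(A) = 0.2 × 900 + 0.4 × 700 + 0.2 × 1120 + 0.2 × 340 = 180 + 280 + 224 + 68 = 752
Branch B: 590 (certain)
Overall = 0.5 × 752 + 0.5 × 590 = 376 + 295 = 671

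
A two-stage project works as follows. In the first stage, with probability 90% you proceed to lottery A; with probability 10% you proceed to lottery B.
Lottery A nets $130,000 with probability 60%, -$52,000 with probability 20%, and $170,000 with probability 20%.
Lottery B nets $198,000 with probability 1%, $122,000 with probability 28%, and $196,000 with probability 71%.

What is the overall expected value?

$108,970

EV(A) = 0.6 × 130000 + 0.2 × (-52000) + 0.2 × 170000 = 78000 − 10400 + 34000 = 101600
EV(B) = 0.01 × 198000 + 0.28 × 122000 + 0.71 × 196000 = 1980 + 34160 + 139160 = 175300
Overall = 0.9 × 101600 + 0.1 × 175300 = 91440 + 17530 = 108970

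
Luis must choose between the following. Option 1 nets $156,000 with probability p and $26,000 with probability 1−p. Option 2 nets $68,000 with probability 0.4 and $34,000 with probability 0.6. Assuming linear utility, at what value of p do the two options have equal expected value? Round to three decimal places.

p = 0.166

EV(Option 2) = 0.4 × 68000 + 0.6 × 34000 = 27200 + 20400 = 47600
p·156000 + (1−p)·26000 = 47600
130000p + 26000 = 47600
p = (47600 − 26000) / 130000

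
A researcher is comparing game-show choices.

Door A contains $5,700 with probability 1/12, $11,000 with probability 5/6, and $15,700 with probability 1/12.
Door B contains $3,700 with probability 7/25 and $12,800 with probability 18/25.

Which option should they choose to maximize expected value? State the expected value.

Door A ($10,950)

Door A = 1/12 × 5700 + 5/6 × 11000 + 1/12 × 15700 = 475 + 9166.6667 + 1308.3333 = 10950
Door B = 7/25 × 3700 + 18/25 × 12800 = 1036 + 9216 = 10252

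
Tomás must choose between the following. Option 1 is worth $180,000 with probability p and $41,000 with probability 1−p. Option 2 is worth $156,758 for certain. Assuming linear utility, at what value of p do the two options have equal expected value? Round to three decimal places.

p·180000 + (1−p)·41000 = 156758
139000p + 41000 = 156758
p = (156758 − 41000) / 139000

p = 0.833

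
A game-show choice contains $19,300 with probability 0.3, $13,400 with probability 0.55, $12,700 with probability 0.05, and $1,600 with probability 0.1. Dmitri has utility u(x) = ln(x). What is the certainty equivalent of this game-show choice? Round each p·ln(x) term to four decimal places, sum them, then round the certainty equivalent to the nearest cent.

E[u] = 0.3·ln(19300) + 0.55·ln(13400) + 0.05·ln(12700) + 0.1·ln(1600) = 2.9604 + 5.2267 + 0.4725 + 0.7378 = 9.3974
CE = e^9.3974 ≈ 12056.99

$12,056.99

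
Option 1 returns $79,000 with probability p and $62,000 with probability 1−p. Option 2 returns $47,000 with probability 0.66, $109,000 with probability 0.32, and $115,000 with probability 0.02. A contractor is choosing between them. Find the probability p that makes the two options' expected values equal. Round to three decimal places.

EV(Option 2) = 0.66 × 47000 + 0.32 × 109000 + 0.02 × 115000 = 31020 + 34880 + 2300 = 68200
p·79000 + (1−p)·62000 = 68200
17000p + 62000 = 68200
p = (68200 − 62000) / 17000

p = 0.365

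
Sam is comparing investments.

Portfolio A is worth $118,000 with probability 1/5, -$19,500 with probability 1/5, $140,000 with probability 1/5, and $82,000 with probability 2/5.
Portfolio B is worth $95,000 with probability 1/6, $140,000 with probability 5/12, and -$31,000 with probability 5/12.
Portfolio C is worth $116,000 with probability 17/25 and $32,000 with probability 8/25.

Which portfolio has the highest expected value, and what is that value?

Portfolio C ($89,120)

Portfolio A = 1/5 × 118000 + 1/5 × (-19500) + 1/5 × 140000 + 2/5 × 82000 = 23600 − 3900 + 28000 + 32800 = 80500
Portfolio B = 1/6 × 95000 + 5/12 × 140000 + 5/12 × (-31000) = 15833.3333 + 58333.3333 − 12916.6667 = 61250
Portfolio C = 17/25 × 116000 + 8/25 × 32000 = 78880 + 10240 = 89120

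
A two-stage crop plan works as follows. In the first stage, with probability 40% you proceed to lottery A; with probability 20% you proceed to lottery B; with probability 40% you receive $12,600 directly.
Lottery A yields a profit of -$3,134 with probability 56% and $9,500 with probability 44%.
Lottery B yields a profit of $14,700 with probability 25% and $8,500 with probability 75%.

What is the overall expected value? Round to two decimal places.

$8,019.98

EV(A) = 0.56 × (-3134) + 0.44 × 9500 = -1755.04 + 4180 = 2424.96
EV(B) = 0.25 × 14700 + 0.75 × 8500 = 3675 + 6375 = 10050
Branch C: 12600 (certain)
Overall = 0.4 × 2424.96 + 0.2 × 10050 + 0.4 × 12600 = 969.984 + 2010 + 5040 = 8019.984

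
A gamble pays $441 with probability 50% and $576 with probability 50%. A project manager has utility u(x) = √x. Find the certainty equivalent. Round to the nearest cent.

$506.25

E[u] = 0.5·√441 + 0.5·√576 = 0.5·21 + 0.5·24 = 22.5
CE = (22.5)² = 506.25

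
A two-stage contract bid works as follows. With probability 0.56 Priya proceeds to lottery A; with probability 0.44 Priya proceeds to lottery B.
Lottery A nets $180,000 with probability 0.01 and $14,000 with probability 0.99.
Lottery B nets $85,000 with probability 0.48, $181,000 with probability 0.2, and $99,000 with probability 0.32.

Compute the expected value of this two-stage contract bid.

$56,588.80

EV(A) = 0.01 × 180000 + 0.99 × 14000 = 1800 + 13860 = 15660
EV(B) = 0.48 × 85000 + 0.2 × 181000 + 0.32 × 99000 = 40800 + 36200 + 31680 = 108680
Overall = 0.56 × 15660 + 0.44 × 108680 = 8769.6 + 47819.2 = 56588.8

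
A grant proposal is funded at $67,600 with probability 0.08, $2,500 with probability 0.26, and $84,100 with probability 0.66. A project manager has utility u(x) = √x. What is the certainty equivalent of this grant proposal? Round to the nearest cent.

E[u] = 0.08·√67600 + 0.26·√2500 + 0.66·√84100 = 0.08·260 + 0.26·50 + 0.66·290 = 225.2
CE = (225.2)² = 50715.04

$50,715.04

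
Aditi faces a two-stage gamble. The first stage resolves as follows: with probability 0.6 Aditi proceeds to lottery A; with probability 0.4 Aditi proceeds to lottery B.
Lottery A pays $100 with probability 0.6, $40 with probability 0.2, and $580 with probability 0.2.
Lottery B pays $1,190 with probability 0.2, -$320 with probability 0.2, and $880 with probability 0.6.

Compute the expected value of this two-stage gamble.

$391.20

EV(A) = 0.6 × 100 + 0.2 × 40 + 0.2 × 580 = 60 + 8 + 116 = 184
EV(B) = 0.2 × 1190 + 0.2 × (-320) + 0.6 × 880 = 238 − 64 + 528 = 702
Overall = 0.6 × 184 + 0.4 × 702 = 110.4 + 280.8 = 391.2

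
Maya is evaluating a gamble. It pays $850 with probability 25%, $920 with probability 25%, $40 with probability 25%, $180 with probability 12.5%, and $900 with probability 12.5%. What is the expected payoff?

EV = 0.25 × 850 + 0.25 × 920 + 0.25 × 40 + 0.125 × 180 + 0.125 × 900 = 212.5 + 230 + 10 + 22.5 + 112.5 = 587.5

$587.50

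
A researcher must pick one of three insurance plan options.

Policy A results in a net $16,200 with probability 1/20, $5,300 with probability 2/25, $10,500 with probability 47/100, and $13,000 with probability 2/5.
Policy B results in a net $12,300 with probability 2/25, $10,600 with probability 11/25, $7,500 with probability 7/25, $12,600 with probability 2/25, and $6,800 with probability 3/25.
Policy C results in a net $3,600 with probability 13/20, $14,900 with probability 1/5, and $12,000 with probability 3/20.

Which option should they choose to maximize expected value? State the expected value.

Policy A ($11,369)

Policy A = 1/20 × 16200 + 2/25 × 5300 + 47/100 × 10500 + 2/5 × 13000 = 810 + 424 + 4935 + 5200 = 11369
Policy B = 2/25 × 12300 + 11/25 × 10600 + 7/25 × 7500 + 2/25 × 12600 + 3/25 × 6800 = 984 + 4664 + 2100 + 1008 + 816 = 9572
Policy C = 13/20 × 3600 + 1/5 × 14900 + 3/20 × 12000 = 2340 + 2980 + 1800 = 7120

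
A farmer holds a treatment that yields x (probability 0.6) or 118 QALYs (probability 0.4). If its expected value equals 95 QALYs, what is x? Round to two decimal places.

0.6·x + 0.4·118 = 95
0.6·x = 95 − 47.2 = 47.8
x = 47.8 / 0.6 = 79.6667

x = 79.67 QALYs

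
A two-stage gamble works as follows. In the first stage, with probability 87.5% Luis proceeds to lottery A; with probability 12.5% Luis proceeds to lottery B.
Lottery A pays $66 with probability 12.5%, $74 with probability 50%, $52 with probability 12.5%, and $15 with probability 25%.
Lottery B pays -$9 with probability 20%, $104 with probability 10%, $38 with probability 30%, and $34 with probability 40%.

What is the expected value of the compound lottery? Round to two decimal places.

EV(A) = 0.125 × 66 + 0.5 × 74 + 0.125 × 52 + 0.25 × 15 = 8.25 + 37 + 6.5 + 3.75 = 55.5
EV(B) = 0.2 × (-9) + 0.1 × 104 + 0.3 × 38 + 0.4 × 34 = -1.8 + 10.4 + 11.4 + 13.6 = 33.6
Overall = 0.875 × 55.5 + 0.125 × 33.6 = 48.5625 + 4.2 = 52.7625

$52.76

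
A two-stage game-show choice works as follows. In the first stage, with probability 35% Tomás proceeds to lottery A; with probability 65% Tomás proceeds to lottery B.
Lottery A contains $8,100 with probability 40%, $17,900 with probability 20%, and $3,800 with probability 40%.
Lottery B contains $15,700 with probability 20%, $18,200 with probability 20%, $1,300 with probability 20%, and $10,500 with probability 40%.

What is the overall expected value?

$10,225

EV(A) = 0.4 × 8100 + 0.2 × 17900 + 0.4 × 3800 = 3240 + 3580 + 1520 = 8340
EV(B) = 0.2 × 15700 + 0.2 × 18200 + 0.2 × 1300 + 0.4 × 10500 = 3140 + 3640 + 260 + 4200 = 11240
Overall = 0.35 × 8340 + 0.65 × 11240 = 2919 + 7306 = 10225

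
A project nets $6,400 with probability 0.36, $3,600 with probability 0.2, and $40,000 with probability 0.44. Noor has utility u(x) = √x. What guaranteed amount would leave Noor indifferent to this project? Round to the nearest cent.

E[u] = 0.36·√6400 + 0.2·√3600 + 0.44·√40000 = 0.36·80 + 0.2·60 + 0.44·200 = 128.8
CE = (128.8)² = 16589.44

$16,589.44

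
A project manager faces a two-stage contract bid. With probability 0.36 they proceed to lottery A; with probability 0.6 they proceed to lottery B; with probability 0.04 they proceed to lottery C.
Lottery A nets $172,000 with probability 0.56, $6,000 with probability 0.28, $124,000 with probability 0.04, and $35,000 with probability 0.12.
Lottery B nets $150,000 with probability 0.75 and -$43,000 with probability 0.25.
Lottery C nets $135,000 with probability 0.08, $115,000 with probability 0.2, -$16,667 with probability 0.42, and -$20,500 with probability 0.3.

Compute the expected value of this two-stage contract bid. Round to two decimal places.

EV(A) = 0.56 × 172000 + 0.28 × 6000 + 0.04 × 124000 + 0.12 × 35000 = 96320 + 1680 + 4960 + 4200 = 107160
EV(B) = 0.75 × 150000 + 0.25 × (-43000) = 112500 − 10750 = 101750
EV(C) = 0.08 × 135000 + 0.2 × 115000 + 0.42 × (-16667) + 0.3 × (-20500) = 10800 + 23000 − 7000.14 − 6150 = 20649.86
Overall = 0.36 × 107160 + 0.6 × 101750 + 0.04 × 20649.86 = 38577.6 + 61050 + 825.9944 = 100453.5944

$100,453.59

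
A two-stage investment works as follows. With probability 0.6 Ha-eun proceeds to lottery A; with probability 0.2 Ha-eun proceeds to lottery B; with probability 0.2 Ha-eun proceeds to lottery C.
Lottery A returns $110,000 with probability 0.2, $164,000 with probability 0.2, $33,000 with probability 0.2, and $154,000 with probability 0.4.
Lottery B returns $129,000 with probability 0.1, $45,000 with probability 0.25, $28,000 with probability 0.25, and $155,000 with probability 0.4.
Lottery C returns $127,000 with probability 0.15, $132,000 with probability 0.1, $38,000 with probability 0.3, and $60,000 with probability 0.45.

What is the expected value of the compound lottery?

$106,560

EV(A) = 0.2 × 110000 + 0.2 × 164000 + 0.2 × 33000 + 0.4 × 154000 = 22000 + 32800 + 6600 + 61600 = 123000
EV(B) = 0.1 × 129000 + 0.25 × 45000 + 0.25 × 28000 + 0.4 × 155000 = 12900 + 11250 + 7000 + 62000 = 93150
EV(C) = 0.15 × 127000 + 0.1 × 132000 + 0.3 × 38000 + 0.45 × 60000 = 19050 + 13200 + 11400 + 27000 = 70650
Overall = 0.6 × 123000 + 0.2 × 93150 + 0.2 × 70650 = 73800 + 18630 + 14130 = 106560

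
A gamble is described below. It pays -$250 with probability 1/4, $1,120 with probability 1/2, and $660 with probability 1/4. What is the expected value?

EV = 1/4 × (-250) + 1/2 × 1120 + 1/4 × 660 = -62.5 + 560 + 165 = 662.5

$662.50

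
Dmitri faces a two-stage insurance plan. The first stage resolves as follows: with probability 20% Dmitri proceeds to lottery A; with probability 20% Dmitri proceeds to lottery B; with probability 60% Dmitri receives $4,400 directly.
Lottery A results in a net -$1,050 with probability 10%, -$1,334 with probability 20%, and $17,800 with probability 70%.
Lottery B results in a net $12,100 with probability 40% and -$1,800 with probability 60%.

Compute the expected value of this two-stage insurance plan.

EV(A) = 0.1 × (-1050) + 0.2 × (-1334) + 0.7 × 17800 = -105 − 266.8 + 12460 = 12088.2
EV(B) = 0.4 × 12100 + 0.6 × (-1800) = 4840 − 1080 = 3760
Branch C: 4400 (certain)
Overall = 0.2 × 12088.2 + 0.2 × 3760 + 0.6 × 4400 = 2417.64 + 752 + 2640 = 5809.64

$5,809.64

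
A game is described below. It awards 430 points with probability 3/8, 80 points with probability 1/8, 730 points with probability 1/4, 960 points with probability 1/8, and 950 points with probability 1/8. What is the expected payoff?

EV = 3/8 × 430 + 1/8 × 80 + 1/4 × 730 + 1/8 × 960 + 1/8 × 950 = 161.25 + 10 + 182.5 + 120 + 118.75 = 592.5

592.5 points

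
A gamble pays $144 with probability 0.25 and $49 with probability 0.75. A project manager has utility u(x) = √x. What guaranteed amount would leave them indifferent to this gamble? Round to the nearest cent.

$68.06

E[u] = 0.25·√144 + 0.75·√49 = 0.25·12 + 0.75·7 = 8.25
CE = (8.25)² = 68.0625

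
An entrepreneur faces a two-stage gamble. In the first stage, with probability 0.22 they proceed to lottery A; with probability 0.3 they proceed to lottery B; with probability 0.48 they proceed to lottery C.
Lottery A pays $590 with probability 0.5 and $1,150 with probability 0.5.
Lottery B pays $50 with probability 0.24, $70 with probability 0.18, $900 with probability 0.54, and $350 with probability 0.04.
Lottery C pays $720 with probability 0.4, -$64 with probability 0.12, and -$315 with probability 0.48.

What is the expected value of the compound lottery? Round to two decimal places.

$410.76

EV(A) = 0.5 × 590 + 0.5 × 1150 = 295 + 575 = 870
EV(B) = 0.24 × 50 + 0.18 × 70 + 0.54 × 900 + 0.04 × 350 = 12 + 12.6 + 486 + 14 = 524.6
EV(C) = 0.4 × 720 + 0.12 × (-64) + 0.48 × (-315) = 288 − 7.68 − 151.2 = 129.12
Overall = 0.22 × 870 + 0.3 × 524.6 + 0.48 × 129.12 = 191.4 + 157.38 + 61.9776 = 410.7576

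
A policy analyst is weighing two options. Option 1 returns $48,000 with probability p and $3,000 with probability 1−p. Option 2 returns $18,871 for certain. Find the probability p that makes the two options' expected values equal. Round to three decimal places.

p = 0.353

p·48000 + (1−p)·3000 = 18871
45000p + 3000 = 18871
p = (18871 − 3000) / 45000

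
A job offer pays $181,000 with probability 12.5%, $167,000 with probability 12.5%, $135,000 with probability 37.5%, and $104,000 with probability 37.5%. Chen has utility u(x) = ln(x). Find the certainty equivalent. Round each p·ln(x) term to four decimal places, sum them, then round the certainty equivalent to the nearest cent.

E[u] = 0.125·ln(181000) + 0.125·ln(167000) + 0.375·ln(135000) + 0.375·ln(104000) = 1.5133 + 1.5032 + 4.4299 + 4.3321 = 11.7785
CE = e^11.7785 ≈ 130418.01

$130,418.01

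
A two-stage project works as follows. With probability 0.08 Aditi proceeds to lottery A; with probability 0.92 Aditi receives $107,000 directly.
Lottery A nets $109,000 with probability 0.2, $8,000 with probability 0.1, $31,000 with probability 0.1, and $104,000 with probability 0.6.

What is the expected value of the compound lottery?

$105,488

EV(A) = 0.2 × 109000 + 0.1 × 8000 + 0.1 × 31000 + 0.6 × 104000 = 21800 + 800 + 3100 + 62400 = 88100
Branch B: 107000 (certain)
Overall = 0.08 × 88100 + 0.92 × 107000 = 7048 + 98440 = 105488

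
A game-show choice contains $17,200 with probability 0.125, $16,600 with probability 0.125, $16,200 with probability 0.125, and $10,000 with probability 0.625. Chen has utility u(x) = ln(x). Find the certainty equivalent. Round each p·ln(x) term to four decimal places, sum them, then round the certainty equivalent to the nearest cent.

$12,110.16

E[u] = 0.125·ln(17200) + 0.125·ln(16600) + 0.125·ln(16200) + 0.625·ln(10000) = 1.2191 + 1.2146 + 1.2116 + 5.7565 = 9.4018
CE = e^9.4018 ≈ 12110.16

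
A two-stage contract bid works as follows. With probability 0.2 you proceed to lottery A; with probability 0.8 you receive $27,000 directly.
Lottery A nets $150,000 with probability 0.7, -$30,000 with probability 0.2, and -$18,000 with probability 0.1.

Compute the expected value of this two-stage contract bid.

$41,040

EV(A) = 0.7 × 150000 + 0.2 × (-30000) + 0.1 × (-18000) = 105000 − 6000 − 1800 = 97200
Branch B: 27000 (certain)
Overall = 0.2 × 97200 + 0.8 × 27000 = 19440 + 21600 = 41040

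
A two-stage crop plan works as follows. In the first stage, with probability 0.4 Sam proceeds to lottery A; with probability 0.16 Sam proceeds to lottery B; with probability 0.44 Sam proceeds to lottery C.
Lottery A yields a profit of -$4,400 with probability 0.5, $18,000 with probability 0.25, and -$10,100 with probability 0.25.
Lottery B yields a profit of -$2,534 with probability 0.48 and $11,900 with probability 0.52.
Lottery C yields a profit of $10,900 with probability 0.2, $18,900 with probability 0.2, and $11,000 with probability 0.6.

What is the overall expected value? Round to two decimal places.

EV(A) = 0.5 × (-4400) + 0.25 × 18000 + 0.25 × (-10100) = -2200 + 4500 − 2525 = -225
EV(B) = 0.48 × (-2534) + 0.52 × 11900 = -1216.32 + 6188 = 4971.68
EV(C) = 0.2 × 10900 + 0.2 × 18900 + 0.6 × 11000 = 2180 + 3780 + 6600 = 12560
Overall = 0.4 × (-225) + 0.16 × 4971.68 + 0.44 × 12560 = -90 + 795.4688 + 5526.4 = 6231.8688

$6,231.87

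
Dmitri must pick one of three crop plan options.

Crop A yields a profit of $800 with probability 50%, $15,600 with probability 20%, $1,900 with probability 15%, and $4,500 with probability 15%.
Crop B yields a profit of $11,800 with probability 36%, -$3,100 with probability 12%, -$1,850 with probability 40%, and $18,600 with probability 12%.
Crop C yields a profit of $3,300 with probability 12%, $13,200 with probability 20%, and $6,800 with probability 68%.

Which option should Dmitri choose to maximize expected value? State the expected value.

Crop A = 0.5 × 800 + 0.2 × 15600 + 0.15 × 1900 + 0.15 × 4500 = 400 + 3120 + 285 + 675 = 4480
Crop B = 0.36 × 11800 + 0.12 × (-3100) + 0.4 × (-1850) + 0.12 × 18600 = 4248 − 372 − 740 + 2232 = 5368
Crop C = 0.12 × 3300 + 0.2 × 13200 + 0.68 × 6800 = 396 + 2640 + 4624 = 7660

Crop C ($7,660)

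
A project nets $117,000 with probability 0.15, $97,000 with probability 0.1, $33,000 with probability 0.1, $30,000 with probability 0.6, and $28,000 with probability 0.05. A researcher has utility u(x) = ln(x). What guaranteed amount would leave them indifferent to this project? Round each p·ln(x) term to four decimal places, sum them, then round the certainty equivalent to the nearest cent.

$41,626.82

E[u] = 0.15·ln(117000) + 0.1·ln(97000) + 0.1·ln(33000) + 0.6·ln(30000) + 0.05·ln(28000) = 1.7505 + 1.1482 + 1.0404 + 6.1854 + 0.5120 = 10.6365
CE = e^10.6365 ≈ 41626.82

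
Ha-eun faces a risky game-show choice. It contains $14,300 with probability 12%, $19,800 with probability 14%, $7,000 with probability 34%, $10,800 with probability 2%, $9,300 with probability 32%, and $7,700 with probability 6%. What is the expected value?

$10,522

EV = 0.12 × 14300 + 0.14 × 19800 + 0.34 × 7000 + 0.02 × 10800 + 0.32 × 9300 + 0.06 × 7700 = 1716 + 2772 + 2380 + 216 + 2976 + 462 = 10522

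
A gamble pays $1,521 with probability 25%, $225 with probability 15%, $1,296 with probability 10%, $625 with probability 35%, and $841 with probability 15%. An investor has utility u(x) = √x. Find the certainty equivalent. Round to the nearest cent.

$823.69

E[u] = 0.25·√1521 + 0.15·√225 + 0.1·√1296 + 0.35·√625 + 0.15·√841 = 0.25·39 + 0.15·15 + 0.1·36 + 0.35·25 + 0.15·29 = 28.7
CE = (28.7)² = 823.69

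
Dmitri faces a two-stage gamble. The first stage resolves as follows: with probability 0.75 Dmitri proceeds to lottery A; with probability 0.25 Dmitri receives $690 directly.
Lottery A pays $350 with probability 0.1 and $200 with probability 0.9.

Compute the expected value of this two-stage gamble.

$333.75

EV(A) = 0.1 × 350 + 0.9 × 200 = 35 + 180 = 215
Branch B: 690 (certain)
Overall = 0.75 × 215 + 0.25 × 690 = 161.25 + 172.5 = 333.75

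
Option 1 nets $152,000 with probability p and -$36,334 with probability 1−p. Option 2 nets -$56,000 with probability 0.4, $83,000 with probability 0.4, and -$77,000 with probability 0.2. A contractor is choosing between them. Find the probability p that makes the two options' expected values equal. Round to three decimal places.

p = 0.168

EV(Option 2) = 0.4 × (-56000) + 0.4 × 83000 + 0.2 × (-77000) = -22400 + 33200 − 15400 = -4600
p·152000 + (1−p)·(-36334) = -4600
188334p − 36334 = -4600
p = (-4600 + 36334) / 188334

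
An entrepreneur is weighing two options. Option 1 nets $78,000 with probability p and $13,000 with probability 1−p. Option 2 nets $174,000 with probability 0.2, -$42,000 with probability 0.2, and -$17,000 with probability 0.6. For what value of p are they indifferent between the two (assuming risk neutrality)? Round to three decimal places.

p = 0.049

EV(Option 2) = 0.2 × 174000 + 0.2 × (-42000) + 0.6 × (-17000) = 34800 − 8400 − 10200 = 16200
p·78000 + (1−p)·13000 = 16200
65000p + 13000 = 16200
p = (16200 − 13000) / 65000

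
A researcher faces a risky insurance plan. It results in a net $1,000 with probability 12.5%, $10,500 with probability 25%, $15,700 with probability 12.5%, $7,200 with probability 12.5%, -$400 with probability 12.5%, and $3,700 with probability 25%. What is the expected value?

$6,487.50

EV = 0.125 × 1000 + 0.25 × 10500 + 0.125 × 15700 + 0.125 × 7200 + 0.125 × (-400) + 0.25 × 3700 = 125 + 2625 + 1962.5 + 900 − 50 + 925 = 6487.5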